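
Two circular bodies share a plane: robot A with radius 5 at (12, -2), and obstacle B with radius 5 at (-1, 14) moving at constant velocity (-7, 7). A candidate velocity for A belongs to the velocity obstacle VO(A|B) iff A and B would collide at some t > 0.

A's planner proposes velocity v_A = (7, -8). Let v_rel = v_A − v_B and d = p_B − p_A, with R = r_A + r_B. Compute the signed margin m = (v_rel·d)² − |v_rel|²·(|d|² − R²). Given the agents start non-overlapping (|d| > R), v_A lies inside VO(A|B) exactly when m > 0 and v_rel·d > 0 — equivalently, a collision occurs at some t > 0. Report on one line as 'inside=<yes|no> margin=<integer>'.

d = (-13, 16),  |d|² = 425;  R = 5+5 = 10,  c = 425−10² = 325
v_rel = (14, -15),  |v_rel|² = 421;  v_rel·d = (14)·(-13) + (-15)·(16) = -422
421·t² + 844·t + 325 = 0  ⇒  m = (-422)² − 421·325 = 41259
m = 41259 > 0,  v_rel·d = -422 < 0  ⇒  outside

inside=no margin=41259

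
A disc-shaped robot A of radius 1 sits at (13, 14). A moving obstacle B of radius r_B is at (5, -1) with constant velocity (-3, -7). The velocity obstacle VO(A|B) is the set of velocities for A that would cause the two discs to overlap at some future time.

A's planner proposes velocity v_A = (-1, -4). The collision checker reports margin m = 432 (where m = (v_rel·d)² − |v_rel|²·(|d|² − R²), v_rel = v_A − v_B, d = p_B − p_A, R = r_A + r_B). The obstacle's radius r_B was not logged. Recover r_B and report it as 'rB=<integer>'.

m = 432
d = (-8, -15);  v_rel = (2, 3),  |v_rel|² = 13
v_rel×d = (2)·(-15) − (3)·(-8) = -6
since m = R²·13 − (-6)²:  R² = (36 + 432) / 13 = 36
R = √36 = 6  ⇒  r_B = 6 − 1 = 5

rB=5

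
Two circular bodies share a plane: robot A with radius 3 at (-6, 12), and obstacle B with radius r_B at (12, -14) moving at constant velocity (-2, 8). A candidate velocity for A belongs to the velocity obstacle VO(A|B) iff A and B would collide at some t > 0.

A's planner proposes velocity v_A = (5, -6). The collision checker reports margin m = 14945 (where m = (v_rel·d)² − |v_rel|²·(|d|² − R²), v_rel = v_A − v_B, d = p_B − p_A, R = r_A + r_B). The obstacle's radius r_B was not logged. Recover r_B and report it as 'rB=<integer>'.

m = 14945
d = (18, -26);  v_rel = (7, -14),  |v_rel|² = 245
v_rel×d = (7)·(-26) − (-14)·(18) = 70
since m = R²·245 − 70²:  R² = (4900 + 14945) / 245 = 81
R = √81 = 9  ⇒  r_B = 9 − 3 = 6

rB=6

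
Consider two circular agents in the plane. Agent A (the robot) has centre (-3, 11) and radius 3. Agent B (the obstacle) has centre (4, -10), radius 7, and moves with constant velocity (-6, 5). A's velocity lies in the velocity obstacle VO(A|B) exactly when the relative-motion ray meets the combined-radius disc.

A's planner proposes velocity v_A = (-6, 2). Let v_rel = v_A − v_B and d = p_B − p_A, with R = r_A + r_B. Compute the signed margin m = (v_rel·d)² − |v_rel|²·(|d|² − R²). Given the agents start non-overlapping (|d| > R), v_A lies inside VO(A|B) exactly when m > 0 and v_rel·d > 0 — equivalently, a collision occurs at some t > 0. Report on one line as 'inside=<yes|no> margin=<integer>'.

d = (7, -21),  |d|² = 490;  R = 3+7 = 10,  c = 490−10² = 390
v_rel = (0, -3),  |v_rel|² = 9;  v_rel·d = (0)·(7) + (-3)·(-21) = 63
9·t² − 126·t + 390 = 0  ⇒  m = 63² − 9·390 = 459
m = 459 > 0,  v_rel·d = 63 > 0  ⇒  inside

inside=yes margin=459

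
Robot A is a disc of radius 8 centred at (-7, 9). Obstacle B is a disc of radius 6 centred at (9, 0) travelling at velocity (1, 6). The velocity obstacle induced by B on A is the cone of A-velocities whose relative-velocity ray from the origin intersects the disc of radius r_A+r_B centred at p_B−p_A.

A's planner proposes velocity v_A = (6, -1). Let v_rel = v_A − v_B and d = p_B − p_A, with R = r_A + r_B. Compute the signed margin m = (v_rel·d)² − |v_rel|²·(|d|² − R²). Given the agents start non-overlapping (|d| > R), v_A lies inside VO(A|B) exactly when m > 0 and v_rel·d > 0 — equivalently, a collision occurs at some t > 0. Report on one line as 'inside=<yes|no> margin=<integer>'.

d = (16, -9),  |d|² = 337;  R = 8+6 = 14,  c = 337−14² = 141
v_rel = (5, -7),  |v_rel|² = 74;  v_rel·d = (5)·(16) + (-7)·(-9) = 143
74·t² − 286·t + 141 = 0  ⇒  m = 143² − 74·141 = 10015
m = 10015 > 0,  v_rel·d = 143 > 0  ⇒  inside

inside=yes margin=10015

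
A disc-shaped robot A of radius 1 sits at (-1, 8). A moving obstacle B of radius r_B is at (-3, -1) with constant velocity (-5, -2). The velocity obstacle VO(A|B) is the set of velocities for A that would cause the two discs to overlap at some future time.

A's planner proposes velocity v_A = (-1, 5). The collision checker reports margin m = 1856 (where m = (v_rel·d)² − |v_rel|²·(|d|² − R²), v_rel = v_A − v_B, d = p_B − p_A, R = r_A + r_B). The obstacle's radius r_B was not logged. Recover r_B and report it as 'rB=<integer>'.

m = 1856
d = (-2, -9);  v_rel = (4, 7),  |v_rel|² = 65
v_rel×d = (4)·(-9) − (7)·(-2) = -22
since m = R²·65 − (-22)²:  R² = (484 + 1856) / 65 = 36
R = √36 = 6  ⇒  r_B = 6 − 1 = 5

rB=5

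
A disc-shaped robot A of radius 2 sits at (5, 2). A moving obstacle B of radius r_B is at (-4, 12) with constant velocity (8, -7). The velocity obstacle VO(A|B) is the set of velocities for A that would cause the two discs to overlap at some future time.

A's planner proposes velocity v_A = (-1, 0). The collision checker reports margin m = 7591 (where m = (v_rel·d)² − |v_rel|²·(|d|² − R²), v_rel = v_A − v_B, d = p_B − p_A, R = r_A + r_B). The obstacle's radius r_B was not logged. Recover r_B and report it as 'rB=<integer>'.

m = 7591
d = (-9, 10);  v_rel = (-9, 7),  |v_rel|² = 130
v_rel×d = (-9)·(10) − (7)·(-9) = -27
since m = R²·130 − (-27)²:  R² = (729 + 7591) / 130 = 64
R = √64 = 8  ⇒  r_B = 8 − 2 = 6

rB=6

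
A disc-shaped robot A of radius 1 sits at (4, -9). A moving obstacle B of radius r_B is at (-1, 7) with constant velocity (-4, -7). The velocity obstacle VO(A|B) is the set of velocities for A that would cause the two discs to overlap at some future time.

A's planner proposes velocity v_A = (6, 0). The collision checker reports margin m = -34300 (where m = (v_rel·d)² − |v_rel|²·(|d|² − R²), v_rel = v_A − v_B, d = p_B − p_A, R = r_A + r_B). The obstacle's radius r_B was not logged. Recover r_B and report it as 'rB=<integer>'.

m = -34300
d = (-5, 16);  v_rel = (10, 7),  |v_rel|² = 149
v_rel×d = (10)·(16) − (7)·(-5) = 195
since m = R²·149 − 195²:  R² = (38025 + -34300) / 149 = 25
R = √25 = 5  ⇒  r_B = 5 − 1 = 4

rB=4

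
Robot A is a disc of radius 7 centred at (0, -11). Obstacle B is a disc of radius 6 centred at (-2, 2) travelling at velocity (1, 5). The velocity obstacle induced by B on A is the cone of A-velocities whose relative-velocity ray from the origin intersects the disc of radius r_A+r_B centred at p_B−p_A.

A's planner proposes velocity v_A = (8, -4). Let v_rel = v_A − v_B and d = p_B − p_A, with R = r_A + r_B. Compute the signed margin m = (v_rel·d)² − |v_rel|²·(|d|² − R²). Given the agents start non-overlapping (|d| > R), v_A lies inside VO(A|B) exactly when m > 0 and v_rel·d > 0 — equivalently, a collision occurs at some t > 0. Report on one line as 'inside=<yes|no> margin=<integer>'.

d = (-2, 13),  |d|² = 173;  R = 7+6 = 13,  c = 173−13² = 4
v_rel = (7, -9),  |v_rel|² = 130;  v_rel·d = (7)·(-2) + (-9)·(13) = -131
130·t² + 262·t + 4 = 0  ⇒  m = (-131)² − 130·4 = 16641
m = 16641 > 0,  v_rel·d = -131 < 0  ⇒  outside

inside=no margin=16641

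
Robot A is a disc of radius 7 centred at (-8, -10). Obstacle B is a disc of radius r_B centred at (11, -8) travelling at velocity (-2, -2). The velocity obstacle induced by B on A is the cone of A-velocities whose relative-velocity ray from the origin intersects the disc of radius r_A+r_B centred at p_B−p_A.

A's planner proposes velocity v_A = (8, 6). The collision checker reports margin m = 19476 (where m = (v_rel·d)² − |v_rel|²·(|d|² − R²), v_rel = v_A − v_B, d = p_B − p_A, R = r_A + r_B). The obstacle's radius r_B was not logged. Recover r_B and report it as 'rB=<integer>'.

m = 19476
d = (19, 2);  v_rel = (10, 8),  |v_rel|² = 164
v_rel×d = (10)·(2) − (8)·(19) = -132
since m = R²·164 − (-132)²:  R² = (17424 + 19476) / 164 = 225
R = √225 = 15  ⇒  r_B = 15 − 7 = 8

rB=8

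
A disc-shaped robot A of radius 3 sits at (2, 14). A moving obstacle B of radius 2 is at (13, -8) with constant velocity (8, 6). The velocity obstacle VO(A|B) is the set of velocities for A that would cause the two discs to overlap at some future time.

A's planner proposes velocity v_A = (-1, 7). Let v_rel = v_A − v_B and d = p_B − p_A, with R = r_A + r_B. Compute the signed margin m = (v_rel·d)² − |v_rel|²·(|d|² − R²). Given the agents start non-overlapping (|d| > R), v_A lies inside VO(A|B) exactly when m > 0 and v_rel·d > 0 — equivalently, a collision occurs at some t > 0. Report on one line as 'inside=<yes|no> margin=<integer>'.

d = (11, -22),  |d|² = 605;  R = 3+2 = 5,  c = 605−5² = 580
v_rel = (-9, 1),  |v_rel|² = 82;  v_rel·d = (-9)·(11) + (1)·(-22) = -121
82·t² + 242·t + 580 = 0  ⇒  m = (-121)² − 82·580 = -32919
m = -32919 < 0,  v_rel·d = -121 < 0  ⇒  outside

inside=no margin=-32919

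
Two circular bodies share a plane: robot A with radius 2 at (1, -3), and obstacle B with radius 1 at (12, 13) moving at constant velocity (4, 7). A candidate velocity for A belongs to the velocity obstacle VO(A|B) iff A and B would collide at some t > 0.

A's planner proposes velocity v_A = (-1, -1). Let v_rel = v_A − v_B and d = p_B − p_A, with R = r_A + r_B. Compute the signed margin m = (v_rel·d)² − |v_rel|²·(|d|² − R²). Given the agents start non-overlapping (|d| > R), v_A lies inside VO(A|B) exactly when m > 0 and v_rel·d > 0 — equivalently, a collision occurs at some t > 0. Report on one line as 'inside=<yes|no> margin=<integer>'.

d = (11, 16),  |d|² = 377;  R = 2+1 = 3,  c = 377−3² = 368
v_rel = (-5, -8),  |v_rel|² = 89;  v_rel·d = (-5)·(11) + (-8)·(16) = -183
89·t² + 366·t + 368 = 0  ⇒  m = (-183)² − 89·368 = 737
m = 737 > 0,  v_rel·d = -183 < 0  ⇒  outside

inside=no margin=737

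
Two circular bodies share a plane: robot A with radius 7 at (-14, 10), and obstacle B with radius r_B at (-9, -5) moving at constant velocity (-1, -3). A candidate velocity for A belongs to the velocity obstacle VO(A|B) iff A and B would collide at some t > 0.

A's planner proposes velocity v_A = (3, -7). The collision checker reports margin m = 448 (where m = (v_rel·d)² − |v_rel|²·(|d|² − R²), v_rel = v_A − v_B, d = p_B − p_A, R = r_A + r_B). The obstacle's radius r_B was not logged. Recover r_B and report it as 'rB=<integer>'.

m = 448
d = (5, -15);  v_rel = (4, -4),  |v_rel|² = 32
v_rel×d = (4)·(-15) − (-4)·(5) = -40
since m = R²·32 − (-40)²:  R² = (1600 + 448) / 32 = 64
R = √64 = 8  ⇒  r_B = 8 − 7 = 1

rB=1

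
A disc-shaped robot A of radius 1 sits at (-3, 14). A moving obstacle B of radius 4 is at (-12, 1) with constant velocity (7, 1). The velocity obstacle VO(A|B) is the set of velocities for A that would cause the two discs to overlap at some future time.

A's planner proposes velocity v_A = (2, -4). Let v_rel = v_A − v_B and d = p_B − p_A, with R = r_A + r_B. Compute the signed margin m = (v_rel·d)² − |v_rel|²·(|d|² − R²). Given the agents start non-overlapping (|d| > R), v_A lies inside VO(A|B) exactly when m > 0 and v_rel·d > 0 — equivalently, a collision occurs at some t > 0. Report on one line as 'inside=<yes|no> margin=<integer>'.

d = (-9, -13),  |d|² = 250;  R = 1+4 = 5,  c = 250−5² = 225
v_rel = (-5, -5),  |v_rel|² = 50;  v_rel·d = (-5)·(-9) + (-5)·(-13) = 110
50·t² − 220·t + 225 = 0  ⇒  m = 110² − 50·225 = 850
m = 850 > 0,  v_rel·d = 110 > 0  ⇒  inside

inside=yes margin=850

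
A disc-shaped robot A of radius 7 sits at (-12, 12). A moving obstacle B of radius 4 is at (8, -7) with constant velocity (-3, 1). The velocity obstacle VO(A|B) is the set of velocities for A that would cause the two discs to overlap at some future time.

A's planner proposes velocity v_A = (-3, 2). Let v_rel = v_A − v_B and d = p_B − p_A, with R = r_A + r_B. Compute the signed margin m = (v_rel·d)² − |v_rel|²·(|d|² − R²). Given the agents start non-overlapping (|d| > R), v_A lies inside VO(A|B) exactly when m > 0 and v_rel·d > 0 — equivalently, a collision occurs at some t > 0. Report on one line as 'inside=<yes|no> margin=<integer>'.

d = (20, -19),  |d|² = 761;  R = 7+4 = 11,  c = 761−11² = 640
v_rel = (0, 1),  |v_rel|² = 1;  v_rel·d = (0)·(20) + (1)·(-19) = -19
1·t² + 38·t + 640 = 0  ⇒  m = (-19)² − 1·640 = -279
m = -279 < 0,  v_rel·d = -19 < 0  ⇒  outside

inside=no margin=-279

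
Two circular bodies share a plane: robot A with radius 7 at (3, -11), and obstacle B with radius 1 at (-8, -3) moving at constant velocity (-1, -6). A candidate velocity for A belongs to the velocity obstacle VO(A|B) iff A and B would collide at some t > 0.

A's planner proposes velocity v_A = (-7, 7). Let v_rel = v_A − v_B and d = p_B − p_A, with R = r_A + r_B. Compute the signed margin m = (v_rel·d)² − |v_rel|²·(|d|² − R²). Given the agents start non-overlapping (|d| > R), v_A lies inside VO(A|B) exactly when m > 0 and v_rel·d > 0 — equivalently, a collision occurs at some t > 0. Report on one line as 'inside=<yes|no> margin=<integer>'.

d = (-11, 8),  |d|² = 185;  R = 7+1 = 8,  c = 185−8² = 121
v_rel = (-6, 13),  |v_rel|² = 205;  v_rel·d = (-6)·(-11) + (13)·(8) = 170
205·t² − 340·t + 121 = 0  ⇒  m = 170² − 205·121 = 4095
m = 4095 > 0,  v_rel·d = 170 > 0  ⇒  inside

inside=yes margin=4095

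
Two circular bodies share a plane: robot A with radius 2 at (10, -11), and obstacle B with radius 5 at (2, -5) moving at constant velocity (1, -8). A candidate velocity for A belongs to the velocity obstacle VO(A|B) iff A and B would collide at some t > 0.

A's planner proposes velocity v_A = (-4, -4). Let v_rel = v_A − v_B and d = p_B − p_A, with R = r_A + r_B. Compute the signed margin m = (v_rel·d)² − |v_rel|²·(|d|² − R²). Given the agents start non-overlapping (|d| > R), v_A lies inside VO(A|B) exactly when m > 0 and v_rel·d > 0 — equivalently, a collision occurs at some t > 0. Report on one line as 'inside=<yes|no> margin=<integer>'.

d = (-8, 6),  |d|² = 100;  R = 2+5 = 7,  c = 100−7² = 51
v_rel = (-5, 4),  |v_rel|² = 41;  v_rel·d = (-5)·(-8) + (4)·(6) = 64
41·t² − 128·t + 51 = 0  ⇒  m = 64² − 41·51 = 2005
m = 2005 > 0,  v_rel·d = 64 > 0  ⇒  inside

inside=yes margin=2005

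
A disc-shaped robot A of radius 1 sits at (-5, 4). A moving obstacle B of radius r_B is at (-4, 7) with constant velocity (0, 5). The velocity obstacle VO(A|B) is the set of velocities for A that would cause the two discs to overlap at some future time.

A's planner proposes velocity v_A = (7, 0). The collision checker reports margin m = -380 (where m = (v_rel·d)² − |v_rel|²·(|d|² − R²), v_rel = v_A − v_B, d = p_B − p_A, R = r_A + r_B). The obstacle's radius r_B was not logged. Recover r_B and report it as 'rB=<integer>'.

m = -380
d = (1, 3);  v_rel = (7, -5),  |v_rel|² = 74
v_rel×d = (7)·(3) − (-5)·(1) = 26
since m = R²·74 − 26²:  R² = (676 + -380) / 74 = 4
R = √4 = 2  ⇒  r_B = 2 − 1 = 1

rB=1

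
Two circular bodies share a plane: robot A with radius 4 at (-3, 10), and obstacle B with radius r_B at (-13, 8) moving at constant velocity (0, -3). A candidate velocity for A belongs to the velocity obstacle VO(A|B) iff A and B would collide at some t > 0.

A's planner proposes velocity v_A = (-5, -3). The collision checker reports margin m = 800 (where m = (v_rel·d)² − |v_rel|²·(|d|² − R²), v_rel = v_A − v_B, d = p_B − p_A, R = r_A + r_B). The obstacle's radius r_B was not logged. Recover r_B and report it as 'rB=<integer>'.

m = 800
d = (-10, -2);  v_rel = (-5, 0),  |v_rel|² = 25
v_rel×d = (-5)·(-2) − (0)·(-10) = 10
since m = R²·25 − 10²:  R² = (100 + 800) / 25 = 36
R = √36 = 6  ⇒  r_B = 6 − 4 = 2

rB=2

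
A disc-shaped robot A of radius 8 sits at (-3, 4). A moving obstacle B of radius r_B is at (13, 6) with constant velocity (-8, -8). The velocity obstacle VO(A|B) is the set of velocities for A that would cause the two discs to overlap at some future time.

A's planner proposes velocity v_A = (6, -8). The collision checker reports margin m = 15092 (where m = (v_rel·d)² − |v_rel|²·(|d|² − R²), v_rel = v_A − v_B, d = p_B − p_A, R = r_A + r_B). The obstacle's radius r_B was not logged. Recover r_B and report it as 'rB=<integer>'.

m = 15092
d = (16, 2);  v_rel = (14, 0),  |v_rel|² = 196
v_rel×d = (14)·(2) − (0)·(16) = 28
since m = R²·196 − 28²:  R² = (784 + 15092) / 196 = 81
R = √81 = 9  ⇒  r_B = 9 − 8 = 1

rB=1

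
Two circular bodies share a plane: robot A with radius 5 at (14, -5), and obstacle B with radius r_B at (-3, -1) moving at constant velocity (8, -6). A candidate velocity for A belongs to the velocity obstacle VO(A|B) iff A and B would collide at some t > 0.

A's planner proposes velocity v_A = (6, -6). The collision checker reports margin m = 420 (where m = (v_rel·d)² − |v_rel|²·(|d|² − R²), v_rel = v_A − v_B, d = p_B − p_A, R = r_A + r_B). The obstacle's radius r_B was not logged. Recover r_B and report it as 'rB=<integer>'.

m = 420
d = (-17, 4);  v_rel = (-2, 0),  |v_rel|² = 4
v_rel×d = (-2)·(4) − (0)·(-17) = -8
since m = R²·4 − (-8)²:  R² = (64 + 420) / 4 = 121
R = √121 = 11  ⇒  r_B = 11 − 5 = 6

rB=6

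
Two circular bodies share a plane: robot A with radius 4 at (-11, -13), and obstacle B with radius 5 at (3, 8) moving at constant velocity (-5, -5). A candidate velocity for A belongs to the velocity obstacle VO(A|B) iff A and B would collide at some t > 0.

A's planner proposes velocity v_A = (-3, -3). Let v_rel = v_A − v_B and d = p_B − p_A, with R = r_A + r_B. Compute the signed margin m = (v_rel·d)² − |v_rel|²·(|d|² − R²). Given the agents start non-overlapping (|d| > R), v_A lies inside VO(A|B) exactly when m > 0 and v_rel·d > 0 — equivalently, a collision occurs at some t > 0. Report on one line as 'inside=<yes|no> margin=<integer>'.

d = (14, 21),  |d|² = 637;  R = 4+5 = 9,  c = 637−9² = 556
v_rel = (2, 2),  |v_rel|² = 8;  v_rel·d = (2)·(14) + (2)·(21) = 70
8·t² − 140·t + 556 = 0  ⇒  m = 70² − 8·556 = 452
m = 452 > 0,  v_rel·d = 70 > 0  ⇒  inside

inside=yes margin=452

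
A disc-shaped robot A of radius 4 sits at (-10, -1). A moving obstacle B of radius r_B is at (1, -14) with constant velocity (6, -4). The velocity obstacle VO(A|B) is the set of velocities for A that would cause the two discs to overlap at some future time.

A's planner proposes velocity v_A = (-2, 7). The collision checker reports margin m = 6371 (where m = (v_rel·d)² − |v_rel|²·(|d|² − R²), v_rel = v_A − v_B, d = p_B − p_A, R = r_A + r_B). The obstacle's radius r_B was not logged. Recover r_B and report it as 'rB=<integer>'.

m = 6371
d = (11, -13);  v_rel = (-8, 11),  |v_rel|² = 185
v_rel×d = (-8)·(-13) − (11)·(11) = -17
since m = R²·185 − (-17)²:  R² = (289 + 6371) / 185 = 36
R = √36 = 6  ⇒  r_B = 6 − 4 = 2

rB=2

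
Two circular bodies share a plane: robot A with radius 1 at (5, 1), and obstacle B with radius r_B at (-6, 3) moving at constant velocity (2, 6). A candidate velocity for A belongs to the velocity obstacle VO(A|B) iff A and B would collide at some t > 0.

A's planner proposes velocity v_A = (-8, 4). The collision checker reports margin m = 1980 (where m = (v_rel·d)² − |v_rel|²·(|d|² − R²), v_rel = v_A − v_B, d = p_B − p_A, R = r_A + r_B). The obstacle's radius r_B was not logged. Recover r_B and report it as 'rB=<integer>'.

m = 1980
d = (-11, 2);  v_rel = (-10, -2),  |v_rel|² = 104
v_rel×d = (-10)·(2) − (-2)·(-11) = -42
since m = R²·104 − (-42)²:  R² = (1764 + 1980) / 104 = 36
R = √36 = 6  ⇒  r_B = 6 − 1 = 5

rB=5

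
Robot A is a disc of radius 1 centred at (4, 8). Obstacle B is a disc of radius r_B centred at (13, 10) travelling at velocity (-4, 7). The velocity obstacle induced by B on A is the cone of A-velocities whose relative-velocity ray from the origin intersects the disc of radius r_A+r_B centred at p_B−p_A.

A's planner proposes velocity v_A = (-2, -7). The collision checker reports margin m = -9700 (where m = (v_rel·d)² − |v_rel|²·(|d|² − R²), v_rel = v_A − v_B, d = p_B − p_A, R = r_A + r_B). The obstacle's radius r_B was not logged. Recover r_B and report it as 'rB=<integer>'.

m = -9700
d = (9, 2);  v_rel = (2, -14),  |v_rel|² = 200
v_rel×d = (2)·(2) − (-14)·(9) = 130
since m = R²·200 − 130²:  R² = (16900 + -9700) / 200 = 36
R = √36 = 6  ⇒  r_B = 6 − 1 = 5

rB=5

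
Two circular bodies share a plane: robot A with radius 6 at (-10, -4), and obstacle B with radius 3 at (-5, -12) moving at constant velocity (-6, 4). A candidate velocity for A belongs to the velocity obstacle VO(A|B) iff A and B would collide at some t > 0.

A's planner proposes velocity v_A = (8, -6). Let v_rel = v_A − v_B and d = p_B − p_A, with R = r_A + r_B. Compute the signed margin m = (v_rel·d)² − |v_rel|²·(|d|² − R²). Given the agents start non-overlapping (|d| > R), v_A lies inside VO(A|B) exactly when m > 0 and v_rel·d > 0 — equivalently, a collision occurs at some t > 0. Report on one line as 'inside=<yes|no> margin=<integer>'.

d = (5, -8),  |d|² = 89;  R = 6+3 = 9,  c = 89−9² = 8
v_rel = (14, -10),  |v_rel|² = 296;  v_rel·d = (14)·(5) + (-10)·(-8) = 150
296·t² − 300·t + 8 = 0  ⇒  m = 150² − 296·8 = 20132
m = 20132 > 0,  v_rel·d = 150 > 0  ⇒  inside

inside=yes margin=20132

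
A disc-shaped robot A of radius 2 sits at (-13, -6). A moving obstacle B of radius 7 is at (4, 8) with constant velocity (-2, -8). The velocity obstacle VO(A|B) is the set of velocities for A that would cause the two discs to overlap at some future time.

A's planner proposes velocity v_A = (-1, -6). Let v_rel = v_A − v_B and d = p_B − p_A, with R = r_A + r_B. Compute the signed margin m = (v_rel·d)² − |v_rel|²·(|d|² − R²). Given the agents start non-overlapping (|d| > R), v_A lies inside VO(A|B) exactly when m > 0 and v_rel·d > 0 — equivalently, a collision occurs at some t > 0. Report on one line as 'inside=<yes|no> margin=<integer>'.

d = (17, 14),  |d|² = 485;  R = 2+7 = 9,  c = 485−9² = 404
v_rel = (1, 2),  |v_rel|² = 5;  v_rel·d = (1)·(17) + (2)·(14) = 45
5·t² − 90·t + 404 = 0  ⇒  m = 45² − 5·404 = 5
m = 5 > 0,  v_rel·d = 45 > 0  ⇒  inside

inside=yes margin=5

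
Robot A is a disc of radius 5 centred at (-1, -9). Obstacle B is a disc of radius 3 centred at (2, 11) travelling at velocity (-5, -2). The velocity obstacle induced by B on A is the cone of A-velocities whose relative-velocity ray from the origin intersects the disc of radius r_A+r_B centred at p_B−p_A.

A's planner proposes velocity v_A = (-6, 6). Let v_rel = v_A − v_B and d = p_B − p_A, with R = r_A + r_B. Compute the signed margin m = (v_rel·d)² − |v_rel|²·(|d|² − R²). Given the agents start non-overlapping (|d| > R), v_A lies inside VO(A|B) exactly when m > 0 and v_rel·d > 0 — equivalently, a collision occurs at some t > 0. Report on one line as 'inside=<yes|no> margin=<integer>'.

d = (3, 20),  |d|² = 409;  R = 5+3 = 8,  c = 409−8² = 345
v_rel = (-1, 8),  |v_rel|² = 65;  v_rel·d = (-1)·(3) + (8)·(20) = 157
65·t² − 314·t + 345 = 0  ⇒  m = 157² − 65·345 = 2224
m = 2224 > 0,  v_rel·d = 157 > 0  ⇒  inside

inside=yes margin=2224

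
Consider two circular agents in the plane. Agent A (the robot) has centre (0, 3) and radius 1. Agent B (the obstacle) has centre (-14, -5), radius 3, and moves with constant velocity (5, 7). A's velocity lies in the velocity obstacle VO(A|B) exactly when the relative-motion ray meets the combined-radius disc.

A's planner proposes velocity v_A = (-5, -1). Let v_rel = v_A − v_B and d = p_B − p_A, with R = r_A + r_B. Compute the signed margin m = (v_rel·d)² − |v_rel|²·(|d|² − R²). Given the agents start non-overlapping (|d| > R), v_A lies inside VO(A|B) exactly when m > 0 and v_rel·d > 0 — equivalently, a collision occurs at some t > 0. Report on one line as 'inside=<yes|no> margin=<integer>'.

d = (-14, -8),  |d|² = 260;  R = 1+3 = 4,  c = 260−4² = 244
v_rel = (-10, -8),  |v_rel|² = 164;  v_rel·d = (-10)·(-14) + (-8)·(-8) = 204
164·t² − 408·t + 244 = 0  ⇒  m = 204² − 164·244 = 1600
m = 1600 > 0,  v_rel·d = 204 > 0  ⇒  inside

inside=yes margin=1600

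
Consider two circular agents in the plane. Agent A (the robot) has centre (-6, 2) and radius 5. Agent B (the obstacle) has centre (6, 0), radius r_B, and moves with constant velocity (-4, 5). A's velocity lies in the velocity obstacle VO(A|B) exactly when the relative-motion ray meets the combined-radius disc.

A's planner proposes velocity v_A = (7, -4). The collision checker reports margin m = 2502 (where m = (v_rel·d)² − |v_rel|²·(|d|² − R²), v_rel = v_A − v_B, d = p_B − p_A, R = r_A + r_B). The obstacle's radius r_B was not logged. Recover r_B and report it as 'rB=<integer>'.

m = 2502
d = (12, -2);  v_rel = (11, -9),  |v_rel|² = 202
v_rel×d = (11)·(-2) − (-9)·(12) = 86
since m = R²·202 − 86²:  R² = (7396 + 2502) / 202 = 49
R = √49 = 7  ⇒  r_B = 7 − 5 = 2

rB=2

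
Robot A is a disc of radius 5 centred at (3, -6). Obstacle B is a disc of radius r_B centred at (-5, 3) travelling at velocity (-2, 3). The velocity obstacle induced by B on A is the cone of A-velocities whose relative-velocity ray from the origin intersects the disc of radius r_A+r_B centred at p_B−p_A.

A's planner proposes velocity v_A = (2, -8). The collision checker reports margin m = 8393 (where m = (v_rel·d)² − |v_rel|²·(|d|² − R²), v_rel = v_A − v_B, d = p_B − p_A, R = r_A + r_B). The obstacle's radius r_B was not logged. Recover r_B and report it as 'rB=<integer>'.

m = 8393
d = (-8, 9);  v_rel = (4, -11),  |v_rel|² = 137
v_rel×d = (4)·(9) − (-11)·(-8) = -52
since m = R²·137 − (-52)²:  R² = (2704 + 8393) / 137 = 81
R = √81 = 9  ⇒  r_B = 9 − 5 = 4

rB=4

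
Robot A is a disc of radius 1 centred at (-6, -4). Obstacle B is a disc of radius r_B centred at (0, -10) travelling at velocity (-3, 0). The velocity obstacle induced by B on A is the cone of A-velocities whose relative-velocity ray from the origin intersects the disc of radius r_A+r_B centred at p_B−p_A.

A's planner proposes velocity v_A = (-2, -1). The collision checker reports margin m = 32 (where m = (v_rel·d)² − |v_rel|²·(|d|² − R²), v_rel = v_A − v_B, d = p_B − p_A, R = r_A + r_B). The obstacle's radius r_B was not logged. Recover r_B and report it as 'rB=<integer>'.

m = 32
d = (6, -6);  v_rel = (1, -1),  |v_rel|² = 2
v_rel×d = (1)·(-6) − (-1)·(6) = 0
since m = R²·2 − 0²:  R² = (0 + 32) / 2 = 16
R = √16 = 4  ⇒  r_B = 4 − 1 = 3

rB=3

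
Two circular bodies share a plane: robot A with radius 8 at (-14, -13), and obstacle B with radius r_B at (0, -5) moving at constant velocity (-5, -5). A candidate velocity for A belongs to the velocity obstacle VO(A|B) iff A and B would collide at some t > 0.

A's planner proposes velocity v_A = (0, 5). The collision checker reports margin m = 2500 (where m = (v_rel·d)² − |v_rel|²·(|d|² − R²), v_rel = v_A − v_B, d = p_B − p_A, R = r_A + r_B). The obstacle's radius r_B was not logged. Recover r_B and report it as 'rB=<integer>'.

m = 2500
d = (14, 8);  v_rel = (5, 10),  |v_rel|² = 125
v_rel×d = (5)·(8) − (10)·(14) = -100
since m = R²·125 − (-100)²:  R² = (10000 + 2500) / 125 = 100
R = √100 = 10  ⇒  r_B = 10 − 8 = 2

rB=2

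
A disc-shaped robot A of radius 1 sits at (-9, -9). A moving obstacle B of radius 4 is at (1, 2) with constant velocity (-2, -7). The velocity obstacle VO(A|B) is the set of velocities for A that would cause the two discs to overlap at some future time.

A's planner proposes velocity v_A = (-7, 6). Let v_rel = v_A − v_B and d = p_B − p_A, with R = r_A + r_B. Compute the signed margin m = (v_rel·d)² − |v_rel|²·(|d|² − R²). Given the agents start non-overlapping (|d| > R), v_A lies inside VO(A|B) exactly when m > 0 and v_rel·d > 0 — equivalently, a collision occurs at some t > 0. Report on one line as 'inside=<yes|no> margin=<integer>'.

d = (10, 11),  |d|² = 221;  R = 1+4 = 5,  c = 221−5² = 196
v_rel = (-5, 13),  |v_rel|² = 194;  v_rel·d = (-5)·(10) + (13)·(11) = 93
194·t² − 186·t + 196 = 0  ⇒  m = 93² − 194·196 = -29375
m = -29375 < 0,  v_rel·d = 93 > 0  ⇒  outside

inside=no margin=-29375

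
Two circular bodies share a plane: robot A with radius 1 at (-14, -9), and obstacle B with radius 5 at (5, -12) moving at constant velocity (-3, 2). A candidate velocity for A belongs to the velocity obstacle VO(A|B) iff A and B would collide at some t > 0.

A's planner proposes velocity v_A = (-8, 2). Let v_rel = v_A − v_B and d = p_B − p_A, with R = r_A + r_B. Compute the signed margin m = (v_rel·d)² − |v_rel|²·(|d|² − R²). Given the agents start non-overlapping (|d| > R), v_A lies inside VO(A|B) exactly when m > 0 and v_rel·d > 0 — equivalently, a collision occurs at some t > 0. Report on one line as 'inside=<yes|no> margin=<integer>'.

d = (19, -3),  |d|² = 370;  R = 1+5 = 6,  c = 370−6² = 334
v_rel = (-5, 0),  |v_rel|² = 25;  v_rel·d = (-5)·(19) + (0)·(-3) = -95
25·t² + 190·t + 334 = 0  ⇒  m = (-95)² − 25·334 = 675
m = 675 > 0,  v_rel·d = -95 < 0  ⇒  outside

inside=no margin=675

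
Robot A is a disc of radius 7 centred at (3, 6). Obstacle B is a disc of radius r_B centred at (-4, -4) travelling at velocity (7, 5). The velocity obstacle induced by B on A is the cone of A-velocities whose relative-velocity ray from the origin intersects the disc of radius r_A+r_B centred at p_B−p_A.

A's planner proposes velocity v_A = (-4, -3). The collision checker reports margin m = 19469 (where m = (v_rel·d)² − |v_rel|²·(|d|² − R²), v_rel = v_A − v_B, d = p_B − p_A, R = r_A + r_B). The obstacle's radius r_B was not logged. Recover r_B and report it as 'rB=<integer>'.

m = 19469
d = (-7, -10);  v_rel = (-11, -8),  |v_rel|² = 185
v_rel×d = (-11)·(-10) − (-8)·(-7) = 54
since m = R²·185 − 54²:  R² = (2916 + 19469) / 185 = 121
R = √121 = 11  ⇒  r_B = 11 − 7 = 4

rB=4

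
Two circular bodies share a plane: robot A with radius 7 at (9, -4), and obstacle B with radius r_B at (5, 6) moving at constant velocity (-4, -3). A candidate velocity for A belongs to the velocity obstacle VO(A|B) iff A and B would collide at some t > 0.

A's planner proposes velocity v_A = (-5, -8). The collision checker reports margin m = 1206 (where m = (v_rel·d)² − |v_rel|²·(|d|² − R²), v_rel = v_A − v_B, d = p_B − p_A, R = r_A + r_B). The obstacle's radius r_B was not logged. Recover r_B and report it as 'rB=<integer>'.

m = 1206
d = (-4, 10);  v_rel = (-1, -5),  |v_rel|² = 26
v_rel×d = (-1)·(10) − (-5)·(-4) = -30
since m = R²·26 − (-30)²:  R² = (900 + 1206) / 26 = 81
R = √81 = 9  ⇒  r_B = 9 − 7 = 2

rB=2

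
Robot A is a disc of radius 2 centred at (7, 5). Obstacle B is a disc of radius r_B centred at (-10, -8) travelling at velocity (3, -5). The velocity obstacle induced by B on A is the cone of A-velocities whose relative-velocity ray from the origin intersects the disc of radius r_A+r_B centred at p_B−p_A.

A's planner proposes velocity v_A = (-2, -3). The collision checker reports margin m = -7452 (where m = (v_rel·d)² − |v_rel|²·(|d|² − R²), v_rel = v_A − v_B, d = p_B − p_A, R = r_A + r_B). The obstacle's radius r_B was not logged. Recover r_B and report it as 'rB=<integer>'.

m = -7452
d = (-17, -13);  v_rel = (-5, 2),  |v_rel|² = 29
v_rel×d = (-5)·(-13) − (2)·(-17) = 99
since m = R²·29 − 99²:  R² = (9801 + -7452) / 29 = 81
R = √81 = 9  ⇒  r_B = 9 − 2 = 7

rB=7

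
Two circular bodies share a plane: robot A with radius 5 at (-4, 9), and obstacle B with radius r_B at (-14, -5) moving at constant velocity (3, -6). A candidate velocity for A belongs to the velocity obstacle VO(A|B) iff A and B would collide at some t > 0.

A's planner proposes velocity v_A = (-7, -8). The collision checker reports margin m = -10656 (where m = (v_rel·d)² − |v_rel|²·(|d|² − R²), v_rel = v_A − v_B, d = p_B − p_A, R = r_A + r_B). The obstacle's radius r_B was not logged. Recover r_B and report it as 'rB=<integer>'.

m = -10656
d = (-10, -14);  v_rel = (-10, -2),  |v_rel|² = 104
v_rel×d = (-10)·(-14) − (-2)·(-10) = 120
since m = R²·104 − 120²:  R² = (14400 + -10656) / 104 = 36
R = √36 = 6  ⇒  r_B = 6 − 5 = 1

rB=1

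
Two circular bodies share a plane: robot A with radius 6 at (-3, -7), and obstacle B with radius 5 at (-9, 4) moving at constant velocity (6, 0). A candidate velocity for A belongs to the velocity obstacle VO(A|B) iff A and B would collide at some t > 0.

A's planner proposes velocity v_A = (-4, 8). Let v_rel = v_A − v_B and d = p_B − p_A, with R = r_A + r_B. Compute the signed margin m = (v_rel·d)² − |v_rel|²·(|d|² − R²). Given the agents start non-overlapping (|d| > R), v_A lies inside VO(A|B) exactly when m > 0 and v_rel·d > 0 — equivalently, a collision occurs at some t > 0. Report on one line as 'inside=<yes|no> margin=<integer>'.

d = (-6, 11),  |d|² = 157;  R = 6+5 = 11,  c = 157−11² = 36
v_rel = (-10, 8),  |v_rel|² = 164;  v_rel·d = (-10)·(-6) + (8)·(11) = 148
164·t² − 296·t + 36 = 0  ⇒  m = 148² − 164·36 = 16000
m = 16000 > 0,  v_rel·d = 148 > 0  ⇒  inside

inside=yes margin=16000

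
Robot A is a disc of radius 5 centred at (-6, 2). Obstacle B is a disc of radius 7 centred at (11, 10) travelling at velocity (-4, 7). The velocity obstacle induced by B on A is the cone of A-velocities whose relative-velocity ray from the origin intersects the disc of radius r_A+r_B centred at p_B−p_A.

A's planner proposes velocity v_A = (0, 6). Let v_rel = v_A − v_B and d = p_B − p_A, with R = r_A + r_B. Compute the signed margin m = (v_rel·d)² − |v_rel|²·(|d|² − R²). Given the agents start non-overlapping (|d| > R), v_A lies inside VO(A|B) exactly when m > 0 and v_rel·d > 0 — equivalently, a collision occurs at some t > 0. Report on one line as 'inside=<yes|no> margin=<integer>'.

d = (17, 8),  |d|² = 353;  R = 5+7 = 12,  c = 353−12² = 209
v_rel = (4, -1),  |v_rel|² = 17;  v_rel·d = (4)·(17) + (-1)·(8) = 60
17·t² − 120·t + 209 = 0  ⇒  m = 60² − 17·209 = 47
m = 47 > 0,  v_rel·d = 60 > 0  ⇒  inside

inside=yes margin=47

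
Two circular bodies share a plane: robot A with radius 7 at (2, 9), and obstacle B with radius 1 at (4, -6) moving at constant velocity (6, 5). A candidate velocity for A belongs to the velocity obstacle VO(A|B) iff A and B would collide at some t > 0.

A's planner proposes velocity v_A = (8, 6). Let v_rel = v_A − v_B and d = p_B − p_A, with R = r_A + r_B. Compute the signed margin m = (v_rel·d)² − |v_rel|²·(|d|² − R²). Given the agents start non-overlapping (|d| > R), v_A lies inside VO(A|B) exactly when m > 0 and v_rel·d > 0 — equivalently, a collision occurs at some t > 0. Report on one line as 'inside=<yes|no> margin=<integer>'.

d = (2, -15),  |d|² = 229;  R = 7+1 = 8,  c = 229−8² = 165
v_rel = (2, 1),  |v_rel|² = 5;  v_rel·d = (2)·(2) + (1)·(-15) = -11
5·t² + 22·t + 165 = 0  ⇒  m = (-11)² − 5·165 = -704
m = -704 < 0,  v_rel·d = -11 < 0  ⇒  outside

inside=no margin=-704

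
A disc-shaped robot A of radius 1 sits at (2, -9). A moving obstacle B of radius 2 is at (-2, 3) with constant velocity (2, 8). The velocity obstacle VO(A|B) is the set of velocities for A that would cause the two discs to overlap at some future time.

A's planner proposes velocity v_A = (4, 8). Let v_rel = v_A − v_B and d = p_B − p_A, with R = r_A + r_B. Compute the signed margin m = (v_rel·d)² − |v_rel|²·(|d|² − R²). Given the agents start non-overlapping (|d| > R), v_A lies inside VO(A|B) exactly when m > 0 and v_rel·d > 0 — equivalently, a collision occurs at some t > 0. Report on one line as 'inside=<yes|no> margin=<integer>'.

d = (-4, 12),  |d|² = 160;  R = 1+2 = 3,  c = 160−3² = 151
v_rel = (2, 0),  |v_rel|² = 4;  v_rel·d = (2)·(-4) + (0)·(12) = -8
4·t² + 16·t + 151 = 0  ⇒  m = (-8)² − 4·151 = -540
m = -540 < 0,  v_rel·d = -8 < 0  ⇒  outside

inside=no margin=-540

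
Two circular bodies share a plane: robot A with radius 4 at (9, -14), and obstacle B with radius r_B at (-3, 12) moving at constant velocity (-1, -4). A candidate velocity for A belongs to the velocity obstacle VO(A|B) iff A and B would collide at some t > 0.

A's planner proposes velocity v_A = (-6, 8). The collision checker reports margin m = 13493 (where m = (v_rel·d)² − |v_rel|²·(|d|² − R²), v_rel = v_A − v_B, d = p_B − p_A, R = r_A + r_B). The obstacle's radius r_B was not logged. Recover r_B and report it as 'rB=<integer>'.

m = 13493
d = (-12, 26);  v_rel = (-5, 12),  |v_rel|² = 169
v_rel×d = (-5)·(26) − (12)·(-12) = 14
since m = R²·169 − 14²:  R² = (196 + 13493) / 169 = 81
R = √81 = 9  ⇒  r_B = 9 − 4 = 5

rB=5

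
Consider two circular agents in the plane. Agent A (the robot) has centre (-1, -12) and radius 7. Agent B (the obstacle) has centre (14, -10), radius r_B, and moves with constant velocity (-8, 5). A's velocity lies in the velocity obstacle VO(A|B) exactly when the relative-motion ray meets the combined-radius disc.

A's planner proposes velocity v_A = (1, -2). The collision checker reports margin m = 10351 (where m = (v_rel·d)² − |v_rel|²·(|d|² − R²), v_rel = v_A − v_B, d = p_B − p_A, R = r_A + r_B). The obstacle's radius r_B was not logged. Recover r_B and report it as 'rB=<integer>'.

m = 10351
d = (15, 2);  v_rel = (9, -7),  |v_rel|² = 130
v_rel×d = (9)·(2) − (-7)·(15) = 123
since m = R²·130 − 123²:  R² = (15129 + 10351) / 130 = 196
R = √196 = 14  ⇒  r_B = 14 − 7 = 7

rB=7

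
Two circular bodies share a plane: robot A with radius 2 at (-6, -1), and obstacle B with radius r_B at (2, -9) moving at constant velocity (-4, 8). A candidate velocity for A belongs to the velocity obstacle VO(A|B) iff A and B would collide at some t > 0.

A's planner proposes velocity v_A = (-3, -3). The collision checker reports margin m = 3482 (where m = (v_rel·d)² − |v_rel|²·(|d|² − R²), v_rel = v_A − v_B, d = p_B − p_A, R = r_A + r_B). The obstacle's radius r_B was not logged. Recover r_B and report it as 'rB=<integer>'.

m = 3482
d = (8, -8);  v_rel = (1, -11),  |v_rel|² = 122
v_rel×d = (1)·(-8) − (-11)·(8) = 80
since m = R²·122 − 80²:  R² = (6400 + 3482) / 122 = 81
R = √81 = 9  ⇒  r_B = 9 − 2 = 7

rB=7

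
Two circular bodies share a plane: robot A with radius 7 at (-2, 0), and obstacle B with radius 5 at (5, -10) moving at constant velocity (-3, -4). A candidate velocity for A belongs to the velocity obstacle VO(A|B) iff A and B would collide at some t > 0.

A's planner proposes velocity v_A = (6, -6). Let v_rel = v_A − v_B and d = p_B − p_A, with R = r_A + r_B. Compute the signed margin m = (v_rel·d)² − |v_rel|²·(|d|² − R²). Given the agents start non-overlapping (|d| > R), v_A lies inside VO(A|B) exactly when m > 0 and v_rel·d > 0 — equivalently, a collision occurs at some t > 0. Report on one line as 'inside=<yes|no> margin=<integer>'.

d = (7, -10),  |d|² = 149;  R = 7+5 = 12,  c = 149−12² = 5
v_rel = (9, -2),  |v_rel|² = 85;  v_rel·d = (9)·(7) + (-2)·(-10) = 83
85·t² − 166·t + 5 = 0  ⇒  m = 83² − 85·5 = 6464
m = 6464 > 0,  v_rel·d = 83 > 0  ⇒  inside

inside=yes margin=6464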